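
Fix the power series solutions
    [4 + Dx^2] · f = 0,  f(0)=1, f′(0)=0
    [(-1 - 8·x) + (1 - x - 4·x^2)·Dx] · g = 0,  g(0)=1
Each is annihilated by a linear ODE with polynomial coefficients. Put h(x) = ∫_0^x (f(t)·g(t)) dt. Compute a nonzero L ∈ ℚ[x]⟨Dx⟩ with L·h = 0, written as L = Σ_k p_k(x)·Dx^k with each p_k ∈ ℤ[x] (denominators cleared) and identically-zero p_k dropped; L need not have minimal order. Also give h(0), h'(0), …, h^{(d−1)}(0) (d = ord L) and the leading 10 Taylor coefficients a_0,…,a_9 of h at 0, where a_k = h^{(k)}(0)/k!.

f: a_k = 1, 0, -2, 0, 2/3, 0, -4/45, 0, 2/315, 0, …
g: a_k = 1, 1, 5, 9, 29, 65, 181, 441, 1165, 2929, …
f·g: L₀ = L_f ⊗_s L_g, ord ≤ 2·1.
h=∫₀ˣh₀: take L = L₀·Dx.
L = (4 + 4·x + 16·x^2)·Dx + (2 + 16·x)·Dx^2 + (-1 + x + 4·x^2)·Dx^3  (order 3).
h: a_k = 0, 1, 1/2, 1, 7/4, 59/15, 143/18, 5681/315, 14261/360, 86299/945, …
ICs: h(0) = 0, h′(0) = 1, h′′(0) = 1.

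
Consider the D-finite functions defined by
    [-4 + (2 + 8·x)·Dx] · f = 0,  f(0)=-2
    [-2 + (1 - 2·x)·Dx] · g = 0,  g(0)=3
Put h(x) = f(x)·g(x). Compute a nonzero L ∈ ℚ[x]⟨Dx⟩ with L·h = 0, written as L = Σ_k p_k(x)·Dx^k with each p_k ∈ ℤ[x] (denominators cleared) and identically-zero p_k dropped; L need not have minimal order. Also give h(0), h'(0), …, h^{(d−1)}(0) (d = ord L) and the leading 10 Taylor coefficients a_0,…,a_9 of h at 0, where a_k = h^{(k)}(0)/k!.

f: a_k = -2, -4, 4, -8, 20, -56, 168, -528, 1716, -5720, …
g: a_k = 3, 6, 12, 24, 48, 96, 192, 384, 768, 1536, …
L₀ := L_f ⊗_s L_g (sym. prod.), ord ≤ 1.
L = (4 + 4·x) + (-1 - 2·x + 8·x^2)·Dx  (order 1).
h: a_k = -6, -24, -36, -96, -132, -432, -360, -2304, 540, -16080, …
ICs: h(0) = -6.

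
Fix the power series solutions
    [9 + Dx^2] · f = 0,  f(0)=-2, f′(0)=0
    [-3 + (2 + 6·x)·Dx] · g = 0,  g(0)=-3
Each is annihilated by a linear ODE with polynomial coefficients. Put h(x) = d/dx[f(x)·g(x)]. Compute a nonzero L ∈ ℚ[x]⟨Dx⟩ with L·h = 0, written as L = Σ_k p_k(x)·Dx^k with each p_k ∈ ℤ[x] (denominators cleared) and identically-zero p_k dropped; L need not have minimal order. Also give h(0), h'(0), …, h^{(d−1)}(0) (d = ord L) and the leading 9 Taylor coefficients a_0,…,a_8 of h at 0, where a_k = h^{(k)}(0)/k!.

L = (477 + 3888·x + 11016·x^2 + 15552·x^3 + 11664·x^4) + (-12 - 324·x - 1296·x^2 - 1296·x^3)·Dx + (28 + 264·x + 972·x^2 + 1728·x^3 + 1296·x^4)·Dx^2  (order 2).
h: a_k = 9, -135/2, -729/8, 2025/16, 15795/128, -254421/1280, 2046303/5120, -96330789/71680, 4776414561/1146880, …
ICs: h(0) = 9, h′(0) = -135/2.

f: a_k = -2, 0, 9, 0, -27/4, 0, 81/40, 0, -729/2240, …
g: a_k = -3, -9/2, 27/8, -81/16, 1215/128, -5103/256, 45927/1024, -216513/2048, 8444007/32768, …
h₀=f·g: eliminate ⇒ L₀, order ≤ 2·1.
h=h₀': d/dx-closure on L₀ ⇒ L.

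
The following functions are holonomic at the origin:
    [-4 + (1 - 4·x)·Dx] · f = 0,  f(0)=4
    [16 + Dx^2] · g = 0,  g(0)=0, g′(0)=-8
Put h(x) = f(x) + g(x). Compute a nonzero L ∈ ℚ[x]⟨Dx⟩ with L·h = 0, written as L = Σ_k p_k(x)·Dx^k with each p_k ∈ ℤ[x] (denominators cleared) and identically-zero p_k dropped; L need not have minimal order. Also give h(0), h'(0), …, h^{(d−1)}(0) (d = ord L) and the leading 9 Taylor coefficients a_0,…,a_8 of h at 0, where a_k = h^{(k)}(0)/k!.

f: a_k = 4, 16, 64, 256, 1024, 4096, 16384, 65536, 262144, …
g: a_k = 0, -8, 0, 64/3, 0, -256/15, 0, 2048/315, 0, …
Sum ⇒ L₀ = lclm(L_f,L_g) in ℚ(x)⟨Dx⟩.
L = (448 - 512·x + 1024·x^2) + (-48 + 320·x - 768·x^2 + 1024·x^3)·Dx + (28 - 32·x + 64·x^2)·Dx^2 + (-3 + 20·x - 48·x^2 + 64·x^3)·Dx^3  (order 3).
h: a_k = 4, 8, 64, 832/3, 1024, 61184/15, 16384, 20645888/315, 262144, …
ICs: h(0) = 4, h′(0) = 8, h′′(0) = 128.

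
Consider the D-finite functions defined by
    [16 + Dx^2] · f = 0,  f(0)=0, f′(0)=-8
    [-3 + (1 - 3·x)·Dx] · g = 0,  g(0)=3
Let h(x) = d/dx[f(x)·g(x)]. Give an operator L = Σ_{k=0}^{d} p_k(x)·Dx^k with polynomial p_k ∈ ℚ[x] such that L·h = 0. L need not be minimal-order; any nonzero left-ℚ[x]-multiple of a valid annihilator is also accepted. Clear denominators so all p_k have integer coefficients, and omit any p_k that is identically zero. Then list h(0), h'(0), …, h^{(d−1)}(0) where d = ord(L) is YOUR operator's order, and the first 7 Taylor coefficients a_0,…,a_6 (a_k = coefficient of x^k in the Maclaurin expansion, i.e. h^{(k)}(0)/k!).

f: a_k = 0, -8, 0, 64/3, 0, -256/15, 0, …
g: a_k = 3, 9, 27, 81, 243, 729, 2187, …
h₀=f·g: eliminate ⇒ L₀, order ≤ 2·1.
h=h₀': d/dx-closure on L₀ ⇒ L.
L = (-2 - 96·x + 144·x^2) + (-6 + 18·x)·Dx + (1 - 6·x + 9·x^2)·Dx^2  (order 2).
h: a_k = -24, -144, -456, -1824, -7096, -127728/5, -1339096/15, …
ICs: h(0) = -24, h′(0) = -144.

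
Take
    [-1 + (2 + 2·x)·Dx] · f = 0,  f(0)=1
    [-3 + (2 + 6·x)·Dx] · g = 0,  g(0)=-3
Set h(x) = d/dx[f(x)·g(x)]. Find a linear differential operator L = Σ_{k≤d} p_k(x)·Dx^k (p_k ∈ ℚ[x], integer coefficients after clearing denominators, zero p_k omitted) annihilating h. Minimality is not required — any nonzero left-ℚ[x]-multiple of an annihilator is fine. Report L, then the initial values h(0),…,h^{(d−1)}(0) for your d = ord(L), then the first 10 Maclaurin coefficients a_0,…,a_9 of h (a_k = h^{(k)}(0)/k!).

L = -1 + (-2 - 11·x - 18·x^2 - 9·x^3)·Dx  (order 1).
h: a_k = -6, 3, -9, 51/2, -285/4, 1593/8, -4473/8, 25263/16, -286929/64, 1637385/128, …
ICs: h(0) = -6.

f: a_k = 1, 1/2, -1/8, 1/16, -5/128, 7/256, -21/1024, 33/2048, -429/32768, 715/65536, …
g: a_k = -3, -9/2, 27/8, -81/16, 1215/128, -5103/256, 45927/1024, -216513/2048, 8444007/32768, -42220035/65536, …
h₀=f·g: eliminate ⇒ L₀, order ≤ 1·1.
h=h₀': d/dx-closure on L₀ ⇒ L.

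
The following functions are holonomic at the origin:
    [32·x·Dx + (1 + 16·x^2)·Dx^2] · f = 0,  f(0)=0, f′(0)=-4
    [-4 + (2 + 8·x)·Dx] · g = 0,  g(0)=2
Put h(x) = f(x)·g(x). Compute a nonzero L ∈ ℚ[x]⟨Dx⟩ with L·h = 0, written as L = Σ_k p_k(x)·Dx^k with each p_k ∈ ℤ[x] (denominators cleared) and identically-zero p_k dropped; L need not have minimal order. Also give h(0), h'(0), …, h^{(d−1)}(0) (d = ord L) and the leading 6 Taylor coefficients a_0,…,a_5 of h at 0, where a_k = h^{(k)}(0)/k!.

L = (12 - 64·x - 64·x^2) + (-4 + 16·x + 192·x^2 + 256·x^3)·Dx + (1 + 8·x + 32·x^2 + 128·x^3 + 256·x^4)·Dx^2  (order 2).
h: a_k = 0, -8, -16, 176/3, 160/3, -6224/15, …
ICs: h(0) = 0, h′(0) = -8.

f: a_k = 0, -4, 0, 64/3, 0, -1024/5, …
g: a_k = 2, 4, -4, 8, -20, 56, …
h₀=f·g: eliminate ⇒ L₀, order ≤ 2·1.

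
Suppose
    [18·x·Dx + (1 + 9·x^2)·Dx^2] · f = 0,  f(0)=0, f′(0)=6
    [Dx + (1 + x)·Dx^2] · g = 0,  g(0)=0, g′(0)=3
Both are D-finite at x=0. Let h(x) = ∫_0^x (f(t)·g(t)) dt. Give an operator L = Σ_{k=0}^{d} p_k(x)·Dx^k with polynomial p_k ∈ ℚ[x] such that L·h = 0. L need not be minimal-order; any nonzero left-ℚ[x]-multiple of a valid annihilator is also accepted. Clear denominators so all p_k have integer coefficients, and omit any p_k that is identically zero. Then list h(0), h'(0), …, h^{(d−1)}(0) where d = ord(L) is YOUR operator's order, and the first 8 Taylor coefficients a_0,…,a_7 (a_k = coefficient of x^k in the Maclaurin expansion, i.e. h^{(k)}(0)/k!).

L = (1368 + 2700·x + 37584·x^2 + 95580·x^3 + 87480·x^4 + 37908·x^5 + 26244·x^7)·Dx^2 + (1298 + 9180·x + 54612·x^2 + 194724·x^3 + 324000·x^4 + 271188·x^5 + 102060·x^6 + 78732·x^7 + 91854·x^8)·Dx^3 + (76 + 2848·x + 12096·x^2 + 43992·x^3 + 117288·x^4 + 173016·x^5 + 139968·x^6 + 75816·x^7 + 78732·x^8 + 52488·x^9)·Dx^4 + (37 + 146·x + 901·x^2 + 2808·x^3 + 7362·x^4 + 15228·x^5 + 21546·x^6 + 17496·x^7 + 12393·x^8 + 13122·x^9 + 6561·x^10)·Dx^5  (order 5).
h: a_k = 0, 0, 0, 6, -9/4, -48/5, 15/4, 198/5, …
ICs: h(0) = 0, h′(0) = 0, h′′(0) = 0, h′′′(0) = 36, h′′′′(0) = -54.

f: a_k = 0, 6, 0, -18, 0, 486/5, 0, -4374/7, …
g: a_k = 0, 3, -3/2, 1, -3/4, 3/5, -1/2, 3/7, …
f·g: L₀ = L_f ⊗_s L_g, ord ≤ 2·2.
∫: right-multiply L₀ by Dx.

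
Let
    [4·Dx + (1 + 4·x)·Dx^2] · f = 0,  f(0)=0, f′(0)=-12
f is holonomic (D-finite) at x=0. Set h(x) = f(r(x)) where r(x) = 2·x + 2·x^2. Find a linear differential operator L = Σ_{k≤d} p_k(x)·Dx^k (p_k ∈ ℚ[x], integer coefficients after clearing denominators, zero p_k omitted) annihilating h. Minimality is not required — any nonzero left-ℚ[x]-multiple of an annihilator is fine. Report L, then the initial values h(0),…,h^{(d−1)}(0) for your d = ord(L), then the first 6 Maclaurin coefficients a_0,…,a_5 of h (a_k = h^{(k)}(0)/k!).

f: a_k = 0, -12, 24, -64, 192, -3072/5, …
f∘r: x↦r, Dx↦Dx/r' in L_f ⇒ L₀.
L = (6 + 16·x + 16·x^2)·Dx + (1 + 10·x + 24·x^2 + 16·x^3)·Dx^2  (order 2).
h: a_k = 0, -24, 72, -320, 1632, -44544/5, …
ICs: h(0) = 0, h′(0) = -24.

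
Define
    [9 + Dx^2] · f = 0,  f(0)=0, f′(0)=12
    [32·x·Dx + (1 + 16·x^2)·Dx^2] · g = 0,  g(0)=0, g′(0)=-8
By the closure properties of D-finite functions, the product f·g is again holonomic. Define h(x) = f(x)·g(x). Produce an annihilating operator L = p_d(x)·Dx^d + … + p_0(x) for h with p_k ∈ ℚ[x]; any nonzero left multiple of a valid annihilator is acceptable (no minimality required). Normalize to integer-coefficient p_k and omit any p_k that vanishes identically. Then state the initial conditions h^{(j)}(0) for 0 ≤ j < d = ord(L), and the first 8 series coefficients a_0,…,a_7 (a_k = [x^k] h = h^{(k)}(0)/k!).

f: a_k = 0, 12, 0, -18, 0, 81/10, 0, -243/140, …
g: a_k = 0, -8, 0, 128/3, 0, -2048/5, 0, 32768/7, …
L₀ := L_f ⊗_s L_g (sym. prod.), ord ≤ 4.
L = (16425 + 696384·x^2 + 2778624·x^4 + 11943936·x^6 + 47775744·x^8) + (23616·x + 543744·x^3 + 3981312·x^5 + 21233664·x^7)·Dx + (2050 + 87168·x^2 + 470016·x^4 + 2654208·x^6 + 10616832·x^8)·Dx^2 + (2624·x + 60416·x^3 + 442368·x^5 + 2359296·x^7)·Dx^3 + (25 + 1088·x^2 + 17920·x^4 + 147456·x^6 + 589824·x^8)·Dx^4  (order 4).
h: a_k = 0, 0, -96, 0, 656, 0, -5748, 0, …
ICs: h(0) = 0, h′(0) = 0, h′′(0) = -192, h′′′(0) = 0.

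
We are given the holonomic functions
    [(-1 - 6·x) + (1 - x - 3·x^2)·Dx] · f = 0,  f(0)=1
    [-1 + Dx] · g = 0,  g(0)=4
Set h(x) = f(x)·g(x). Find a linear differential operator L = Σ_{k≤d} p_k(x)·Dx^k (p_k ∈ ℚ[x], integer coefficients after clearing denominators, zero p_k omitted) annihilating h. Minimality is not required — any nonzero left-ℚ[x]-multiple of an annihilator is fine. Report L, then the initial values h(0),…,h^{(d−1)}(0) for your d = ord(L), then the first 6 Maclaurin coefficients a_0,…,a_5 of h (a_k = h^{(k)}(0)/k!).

L = (2 + 5·x - 3·x^2) + (-1 + x + 3·x^2)·Dx  (order 1).
h: a_k = 4, 8, 22, 140/3, 677/6, 3793/15, …
ICs: h(0) = 4.

f: a_k = 1, 1, 4, 7, 19, 40, …
g: a_k = 4, 4, 2, 2/3, 1/6, 1/30, …
h₀=f·g: eliminate ⇒ L₀, order ≤ 1·1.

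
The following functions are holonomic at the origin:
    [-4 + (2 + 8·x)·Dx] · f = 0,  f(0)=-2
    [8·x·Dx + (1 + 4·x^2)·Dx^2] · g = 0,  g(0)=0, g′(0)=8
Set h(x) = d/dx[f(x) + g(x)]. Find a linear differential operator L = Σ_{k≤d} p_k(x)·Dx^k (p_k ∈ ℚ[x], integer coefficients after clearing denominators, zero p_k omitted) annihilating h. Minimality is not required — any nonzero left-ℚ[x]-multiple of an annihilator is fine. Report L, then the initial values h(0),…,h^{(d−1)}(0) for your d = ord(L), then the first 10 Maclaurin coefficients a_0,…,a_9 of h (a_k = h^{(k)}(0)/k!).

L = (-8 - 80·x + 96·x^2 + 192·x^3) + (-10 - 32·x - 64·x^2 + 384·x^3 + 672·x^4)·Dx + (-1 + 24·x^2 + 48·x^3 + 112·x^4 + 192·x^5)·Dx^2  (order 2).
h: a_k = 4, 8, -56, 80, -152, 1008, -4208, 13728, -49432, 194480, …
ICs: h(0) = 4, h′(0) = 8.

f: a_k = -2, -4, 4, -8, 20, -56, 168, -528, 1716, -5720, …
g: a_k = 0, 8, 0, -32/3, 0, 128/5, 0, -512/7, 0, 2048/9, …
Sum ⇒ L₀ = lclm(L_f,L_g) in ℚ(x)⟨Dx⟩.
h=h₀': d/dx-closure on L₀ ⇒ L.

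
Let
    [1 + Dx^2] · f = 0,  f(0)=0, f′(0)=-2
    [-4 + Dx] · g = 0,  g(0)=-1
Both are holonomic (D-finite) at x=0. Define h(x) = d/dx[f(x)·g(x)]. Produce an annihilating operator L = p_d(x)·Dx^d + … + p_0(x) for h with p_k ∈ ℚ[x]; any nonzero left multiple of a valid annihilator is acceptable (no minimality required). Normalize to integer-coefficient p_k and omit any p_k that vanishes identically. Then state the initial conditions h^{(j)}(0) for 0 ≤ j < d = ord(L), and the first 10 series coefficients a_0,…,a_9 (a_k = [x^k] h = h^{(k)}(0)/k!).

f: a_k = 0, -2, 0, 1/3, 0, -1/60, 0, 1/2520, 0, -1/181440, …
g: a_k = -1, -4, -8, -32/3, -32/3, -128/15, -256/45, -1024/315, -512/315, -2048/2835, …
h₀=f·g: eliminate ⇒ L₀, order ≤ 2·1.
Differentiate: ansatz ord ≤ ord L₀ ⇒ L.
L = 17 - 8·Dx + Dx^2  (order 2).
h: a_k = 2, 16, 47, 80, 1121/12, 1222/15, 20047/360, 92/3, 277441/20160, 113221/22680, …
ICs: h(0) = 2, h′(0) = 16.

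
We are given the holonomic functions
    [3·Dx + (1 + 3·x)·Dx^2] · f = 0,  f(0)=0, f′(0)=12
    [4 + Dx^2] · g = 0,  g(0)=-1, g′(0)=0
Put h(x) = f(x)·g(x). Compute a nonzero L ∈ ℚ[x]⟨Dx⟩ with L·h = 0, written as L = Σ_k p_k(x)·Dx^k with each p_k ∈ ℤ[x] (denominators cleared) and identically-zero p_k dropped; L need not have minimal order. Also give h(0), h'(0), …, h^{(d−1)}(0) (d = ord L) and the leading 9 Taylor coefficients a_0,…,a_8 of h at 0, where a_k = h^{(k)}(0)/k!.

L = (-1112 - 1248·x + 7344·x^2 + 27648·x^3 + 20736·x^4) + (-48 + 2160·x + 10368·x^2 + 10368·x^3)·Dx + (-250 + 240·x + 4968·x^2 + 13824·x^3 + 10368·x^4)·Dx^2 + (-12 + 540·x + 2592·x^2 + 2592·x^3)·Dx^3 + (7 + 138·x + 783·x^2 + 1728·x^3 + 1296·x^4)·Dx^4  (order 4).
h: a_k = 0, -12, 18, -12, 45, -652/5, 336, -92804/105, 23609/10, …
ICs: h(0) = 0, h′(0) = -12, h′′(0) = 36, h′′′(0) = -72.

f: a_k = 0, 12, -18, 36, -81, 972/5, -486, 8748/7, -6561/2, …
g: a_k = -1, 0, 2, 0, -2/3, 0, 4/45, 0, -2/315, …
L₀ := L_f ⊗_s L_g (sym. prod.), ord ≤ 4.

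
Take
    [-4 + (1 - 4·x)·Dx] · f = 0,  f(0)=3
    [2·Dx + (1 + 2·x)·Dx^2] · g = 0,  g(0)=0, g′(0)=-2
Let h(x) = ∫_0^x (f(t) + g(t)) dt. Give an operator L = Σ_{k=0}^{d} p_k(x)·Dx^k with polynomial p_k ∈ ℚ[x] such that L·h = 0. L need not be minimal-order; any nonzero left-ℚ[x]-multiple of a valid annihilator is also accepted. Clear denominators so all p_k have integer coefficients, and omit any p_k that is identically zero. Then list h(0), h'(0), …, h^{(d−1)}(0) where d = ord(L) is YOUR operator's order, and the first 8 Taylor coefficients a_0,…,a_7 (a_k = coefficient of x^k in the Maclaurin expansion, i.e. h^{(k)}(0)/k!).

f: a_k = 3, 12, 48, 192, 768, 3072, 12288, 49152, …
g: a_k = 0, -2, 2, -8/3, 4, -32/5, 32/3, -128/7, …
Sum ⇒ L₀ = lclm(L_f,L_g) in ℚ(x)⟨Dx⟩.
∫: right-multiply L₀ by Dx.
L = (128 + 64·x)·Dx^2 + (44 + 224·x + 128·x^2)·Dx^3 + (-5 + 6·x + 48·x^2 + 32·x^3)·Dx^4  (order 4).
h: a_k = 0, 3, 5, 50/3, 142/3, 772/5, 7664/15, 36896/21, …
ICs: h(0) = 0, h′(0) = 3, h′′(0) = 10, h′′′(0) = 100.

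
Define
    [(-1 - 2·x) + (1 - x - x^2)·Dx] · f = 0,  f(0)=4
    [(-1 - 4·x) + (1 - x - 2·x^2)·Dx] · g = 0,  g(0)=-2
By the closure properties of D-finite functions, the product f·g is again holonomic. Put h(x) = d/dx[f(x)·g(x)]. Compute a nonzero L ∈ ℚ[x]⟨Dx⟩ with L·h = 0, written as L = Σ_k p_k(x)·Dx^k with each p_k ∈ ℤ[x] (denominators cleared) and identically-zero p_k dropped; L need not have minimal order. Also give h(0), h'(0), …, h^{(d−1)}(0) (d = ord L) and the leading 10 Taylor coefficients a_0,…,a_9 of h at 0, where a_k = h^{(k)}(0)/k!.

f: a_k = 4, 4, 8, 12, 20, 32, 52, 84, 136, 220, …
g: a_k = -2, -2, -6, -10, -22, -42, -86, -170, -342, -682, …
f·g: L₀ = L_f ⊗_s L_g, ord ≤ 1·1.
Differentiate: ansatz ord ≤ ord L₀ ⇒ L.
L = (12 + 6·x - 36·x^2 - 112·x^3 + 36·x^4 + 180·x^5 + 80·x^6) + (-2 + 21·x^2 - 8·x^3 - 50·x^4 + 3·x^5 + 42·x^6 + 16·x^7)·Dx  (order 1).
h: a_k = -16, -96, -312, -960, -2560, -6576, -16016, -38016, -87912, -199840, …
ICs: h(0) = -16.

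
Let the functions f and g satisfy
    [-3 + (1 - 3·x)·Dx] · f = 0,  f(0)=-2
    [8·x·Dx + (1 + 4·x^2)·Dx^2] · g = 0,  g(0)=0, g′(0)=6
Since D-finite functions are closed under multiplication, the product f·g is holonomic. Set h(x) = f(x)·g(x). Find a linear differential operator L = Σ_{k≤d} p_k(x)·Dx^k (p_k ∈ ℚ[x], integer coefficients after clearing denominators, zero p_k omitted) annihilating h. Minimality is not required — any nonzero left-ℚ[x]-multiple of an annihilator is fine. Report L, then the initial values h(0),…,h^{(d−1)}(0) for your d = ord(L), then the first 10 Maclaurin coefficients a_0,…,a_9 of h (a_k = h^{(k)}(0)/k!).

f: a_k = -2, -6, -18, -54, -162, -486, -1458, -4374, -13122, -39366, …
g: a_k = 0, 6, 0, -8, 0, 96/5, 0, -384/7, 0, 512/3, …
Product ⇒ symmetric product L₀, ord ≤ 2.
L = 24·x + (6 - 8·x + 48·x^2)·Dx + (-1 + 3·x - 4·x^2 + 12·x^3)·Dx^2  (order 2).
h: a_k = 0, -12, -36, -92, -276, -4332/5, -12996/5, -269076/35, -807228/35, -7300892/105, …
ICs: h(0) = 0, h′(0) = -12.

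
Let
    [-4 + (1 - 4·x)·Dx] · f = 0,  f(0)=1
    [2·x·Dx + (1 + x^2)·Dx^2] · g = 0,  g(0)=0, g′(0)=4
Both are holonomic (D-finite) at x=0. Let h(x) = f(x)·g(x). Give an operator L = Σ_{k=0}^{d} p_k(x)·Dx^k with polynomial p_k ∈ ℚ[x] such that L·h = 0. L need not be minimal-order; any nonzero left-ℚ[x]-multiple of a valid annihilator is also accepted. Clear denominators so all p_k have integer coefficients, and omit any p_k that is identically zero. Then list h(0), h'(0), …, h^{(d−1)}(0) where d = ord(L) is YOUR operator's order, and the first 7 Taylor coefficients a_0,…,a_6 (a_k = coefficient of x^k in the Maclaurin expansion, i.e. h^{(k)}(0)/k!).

L = 8·x + (8 - 2·x + 16·x^2)·Dx + (-1 + 4·x - x^2 + 4·x^3)·Dx^2  (order 2).
h: a_k = 0, 4, 16, 188/3, 752/3, 15052/15, 60208/15, …
ICs: h(0) = 0, h′(0) = 4.

f: a_k = 1, 4, 16, 64, 256, 1024, 4096, …
g: a_k = 0, 4, 0, -4/3, 0, 4/5, 0, …
L₀ := L_f ⊗_s L_g (sym. prod.), ord ≤ 2.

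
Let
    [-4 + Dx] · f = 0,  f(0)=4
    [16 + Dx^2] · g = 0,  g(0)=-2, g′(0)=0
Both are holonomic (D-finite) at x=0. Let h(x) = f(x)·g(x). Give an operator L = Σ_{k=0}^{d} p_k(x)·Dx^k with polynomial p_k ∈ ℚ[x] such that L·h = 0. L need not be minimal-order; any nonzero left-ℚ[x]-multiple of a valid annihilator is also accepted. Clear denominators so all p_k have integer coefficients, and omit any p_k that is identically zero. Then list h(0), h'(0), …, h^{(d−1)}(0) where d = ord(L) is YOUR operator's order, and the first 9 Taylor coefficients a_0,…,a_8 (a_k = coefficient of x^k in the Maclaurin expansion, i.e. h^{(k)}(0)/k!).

f: a_k = 4, 16, 32, 128/3, 128/3, 512/15, 1024/45, 4096/315, 2048/315, …
g: a_k = -2, 0, 16, 0, -64/3, 0, 512/45, 0, -1024/315, …
h₀=f·g: eliminate ⇒ L₀, order ≤ 1·2.
L = 32 - 8·Dx + Dx^2  (order 2).
h: a_k = -8, -32, 0, 512/3, 1024/3, 4096/15, 0, -65536/315, -65536/315, …
ICs: h(0) = -8, h′(0) = -32.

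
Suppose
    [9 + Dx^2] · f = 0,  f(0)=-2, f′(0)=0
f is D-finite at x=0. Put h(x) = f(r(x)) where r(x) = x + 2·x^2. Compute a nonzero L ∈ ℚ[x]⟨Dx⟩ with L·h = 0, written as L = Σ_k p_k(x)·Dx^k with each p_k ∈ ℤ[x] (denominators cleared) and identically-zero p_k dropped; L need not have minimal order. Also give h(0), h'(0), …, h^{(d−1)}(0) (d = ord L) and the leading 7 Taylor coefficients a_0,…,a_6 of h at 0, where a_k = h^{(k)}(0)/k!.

f: a_k = -2, 0, 9, 0, -27/4, 0, 81/40, …
L₀ from L_f via x↦r, Dx↦r'^{-1}Dx.
L = (9 + 108·x + 432·x^2 + 576·x^3) - 4·Dx + (1 + 4·x)·Dx^2  (order 2).
h: a_k = -2, 0, 9, 36, 117/4, -54, -6399/40, …
ICs: h(0) = -2, h′(0) = 0.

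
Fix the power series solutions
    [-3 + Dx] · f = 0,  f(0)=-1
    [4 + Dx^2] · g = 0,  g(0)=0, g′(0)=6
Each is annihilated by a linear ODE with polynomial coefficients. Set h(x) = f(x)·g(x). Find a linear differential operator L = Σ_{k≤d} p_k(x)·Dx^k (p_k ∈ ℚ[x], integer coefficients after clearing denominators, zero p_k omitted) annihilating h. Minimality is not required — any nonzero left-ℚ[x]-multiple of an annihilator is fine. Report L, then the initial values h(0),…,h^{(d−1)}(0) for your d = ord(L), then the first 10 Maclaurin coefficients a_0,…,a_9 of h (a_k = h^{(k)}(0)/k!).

f: a_k = -1, -3, -9/2, -9/2, -27/8, -81/40, -81/80, -243/560, -729/4480, -243/4480, …
g: a_k = 0, 6, 0, -4, 0, 4/5, 0, -8/105, 0, 4/945, …
L₀ := L_f ⊗_s L_g (sym. prod.), ord ≤ 2.
L = 13 - 6·Dx + Dx^2  (order 2).
h: a_k = 0, -6, -18, -23, -15, -61/20, 69/20, 3277/840, 17/8, 43079/60480, …
ICs: h(0) = 0, h′(0) = -6.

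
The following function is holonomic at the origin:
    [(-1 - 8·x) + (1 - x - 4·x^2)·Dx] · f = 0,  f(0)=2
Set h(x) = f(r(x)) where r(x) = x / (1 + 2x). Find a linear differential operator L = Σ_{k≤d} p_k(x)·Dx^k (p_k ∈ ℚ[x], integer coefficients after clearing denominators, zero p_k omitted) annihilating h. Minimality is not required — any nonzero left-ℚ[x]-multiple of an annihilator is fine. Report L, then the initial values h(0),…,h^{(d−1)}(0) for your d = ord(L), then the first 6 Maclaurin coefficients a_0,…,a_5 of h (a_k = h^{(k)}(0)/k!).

L = (1 + 10·x) + (-1 - 5·x - 4·x^2 + 4·x^3)·Dx  (order 1).
h: a_k = 2, 2, 6, -14, 54, -190, …
ICs: h(0) = 2.

f: a_k = 2, 2, 10, 18, 58, 130, …
Substitute x→r, Dx→(1/r')Dx; clear ⇒ L₀.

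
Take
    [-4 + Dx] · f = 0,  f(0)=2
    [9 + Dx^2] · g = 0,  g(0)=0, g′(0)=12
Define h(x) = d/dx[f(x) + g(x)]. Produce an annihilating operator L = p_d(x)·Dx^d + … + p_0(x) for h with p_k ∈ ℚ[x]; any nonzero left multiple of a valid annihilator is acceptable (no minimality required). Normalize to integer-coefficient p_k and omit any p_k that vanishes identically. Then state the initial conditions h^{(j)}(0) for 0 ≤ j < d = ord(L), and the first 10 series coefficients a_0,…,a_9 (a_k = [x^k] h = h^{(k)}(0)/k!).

f: a_k = 2, 8, 16, 64/3, 64/3, 256/15, 512/45, 2048/315, 1024/315, 4096/2835, …
g: a_k = 0, 12, 0, -18, 0, 81/10, 0, -243/140, 0, 243/1120, …
f+g: L₀ = lclm(L_f,L_g), ord ≤ 1+2.
h=h₀': d/dx-closure on L₀ ⇒ L.
L = 36 - 9·Dx + 4·Dx^2 - Dx^3  (order 3).
h: a_k = 20, 32, 10, 256/3, 755/6, 1024/15, 1201/36, 8192/315, 30151/2016, 16384/2835, …
ICs: h(0) = 20, h′(0) = 32, h′′(0) = 20.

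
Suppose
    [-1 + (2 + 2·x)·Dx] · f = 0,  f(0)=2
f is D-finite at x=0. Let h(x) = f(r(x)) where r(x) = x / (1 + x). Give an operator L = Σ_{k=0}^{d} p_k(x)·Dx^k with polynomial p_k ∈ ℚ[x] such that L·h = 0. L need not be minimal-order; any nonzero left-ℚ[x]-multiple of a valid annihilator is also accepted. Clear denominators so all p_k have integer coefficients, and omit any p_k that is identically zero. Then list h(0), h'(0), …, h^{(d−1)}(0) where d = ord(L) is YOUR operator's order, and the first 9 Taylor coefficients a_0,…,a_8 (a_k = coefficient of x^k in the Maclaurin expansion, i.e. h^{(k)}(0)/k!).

L = -1 + (2 + 6·x + 4·x^2)·Dx  (order 1).
h: a_k = 2, 1, -5/4, 13/8, -141/64, 399/128, -2353/512, 7205/1024, -182461/16384, …
ICs: h(0) = 2.

f: a_k = 2, 1, -1/4, 1/8, -5/64, 7/128, -21/512, 33/1024, -429/16384, …
Substitute x→r, Dx→(1/r')Dx; clear ⇒ L₀.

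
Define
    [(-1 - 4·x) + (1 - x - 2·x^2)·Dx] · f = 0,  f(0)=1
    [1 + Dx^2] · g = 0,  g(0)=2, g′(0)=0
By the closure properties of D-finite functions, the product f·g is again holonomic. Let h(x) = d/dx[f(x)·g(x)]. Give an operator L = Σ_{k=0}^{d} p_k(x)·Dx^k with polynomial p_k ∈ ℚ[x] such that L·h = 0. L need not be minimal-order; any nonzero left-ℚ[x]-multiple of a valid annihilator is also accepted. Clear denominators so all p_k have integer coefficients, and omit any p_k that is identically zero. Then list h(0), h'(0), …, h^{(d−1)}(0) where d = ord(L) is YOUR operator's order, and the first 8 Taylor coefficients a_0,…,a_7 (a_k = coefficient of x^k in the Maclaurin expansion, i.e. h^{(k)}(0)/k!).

L = (31 - 2·x - 3·x^2 + 4·x^3 + 4·x^4) + (10 + 42·x + 12·x^2 + 16·x^3)·Dx + (-3 + 2·x + 5·x^2 + 4·x^3 + 4·x^4)·Dx^2  (order 2).
h: a_k = 2, 10, 27, 229/3, 2225/12, 27089/60, 376523/360, 6046153/2520, …
ICs: h(0) = 2, h′(0) = 10.

f: a_k = 1, 1, 3, 5, 11, 21, 43, 85, …
g: a_k = 2, 0, -1, 0, 1/12, 0, -1/360, 0, …
Product ⇒ symmetric product L₀, ord ≤ 2.
h₀' ⇒ L via d/dx closure of L₀.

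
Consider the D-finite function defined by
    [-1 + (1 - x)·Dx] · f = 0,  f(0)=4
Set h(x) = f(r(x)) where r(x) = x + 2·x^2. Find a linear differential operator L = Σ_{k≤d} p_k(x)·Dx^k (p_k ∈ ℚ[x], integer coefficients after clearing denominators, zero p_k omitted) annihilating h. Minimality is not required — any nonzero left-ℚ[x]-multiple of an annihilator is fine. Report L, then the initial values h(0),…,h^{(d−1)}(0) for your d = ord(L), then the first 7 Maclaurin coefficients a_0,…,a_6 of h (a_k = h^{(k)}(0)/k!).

L = (1 + 4·x) + (-1 + x + 2·x^2)·Dx  (order 1).
h: a_k = 4, 4, 12, 20, 44, 84, 172, …
ICs: h(0) = 4.

f: a_k = 4, 4, 4, 4, 4, 4, 4, …
Substitute x→r, Dx→(1/r')Dx; clear ⇒ L₀.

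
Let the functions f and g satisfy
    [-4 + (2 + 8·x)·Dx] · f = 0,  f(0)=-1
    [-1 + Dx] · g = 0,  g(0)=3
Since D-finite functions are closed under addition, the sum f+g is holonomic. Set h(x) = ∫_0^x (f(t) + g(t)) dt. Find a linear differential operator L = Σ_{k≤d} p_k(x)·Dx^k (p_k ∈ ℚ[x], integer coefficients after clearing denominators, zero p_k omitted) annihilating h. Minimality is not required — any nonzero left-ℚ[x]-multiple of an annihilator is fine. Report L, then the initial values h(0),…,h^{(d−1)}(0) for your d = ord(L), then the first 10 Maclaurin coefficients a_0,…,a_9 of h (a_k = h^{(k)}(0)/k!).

f: a_k = -1, -2, 2, -4, 10, -28, 84, -264, 858, -2860, …
g: a_k = 3, 3, 3/2, 1/2, 1/8, 1/40, 1/240, 1/1680, 1/13440, 1/120960, …
Sum ⇒ L₀ = lclm(L_f,L_g) in ℚ(x)⟨Dx⟩.
∫: right-multiply L₀ by Dx.
L = (6 + 8·x)·Dx + (-5 - 8·x - 16·x^2)·Dx^2 + (-1 + 16·x^2)·Dx^3  (order 3).
h: a_k = 0, 2, 1/2, 7/6, -7/8, 81/40, -373/80, 20161/1680, -443519/13440, 11531521/120960, …
ICs: h(0) = 0, h′(0) = 2, h′′(0) = 1.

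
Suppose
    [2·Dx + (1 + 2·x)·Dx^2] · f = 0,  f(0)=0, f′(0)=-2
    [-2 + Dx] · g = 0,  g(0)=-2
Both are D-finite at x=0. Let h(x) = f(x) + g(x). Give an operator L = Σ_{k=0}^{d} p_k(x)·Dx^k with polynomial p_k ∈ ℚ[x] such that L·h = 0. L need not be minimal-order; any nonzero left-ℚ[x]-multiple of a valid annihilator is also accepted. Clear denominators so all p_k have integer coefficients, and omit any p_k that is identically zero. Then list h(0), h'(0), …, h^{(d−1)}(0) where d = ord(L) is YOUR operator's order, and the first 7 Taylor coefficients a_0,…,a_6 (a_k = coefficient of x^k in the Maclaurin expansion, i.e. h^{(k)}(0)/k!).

L = (-6 - 4·x)·Dx + (1 - 4·x - 4·x^2)·Dx^2 + (1 + 3·x + 2·x^2)·Dx^3  (order 3).
h: a_k = -2, -6, -2, -16/3, 8/3, -104/15, 472/45, …
ICs: h(0) = -2, h′(0) = -6, h′′(0) = -4.

f: a_k = 0, -2, 2, -8/3, 4, -32/5, 32/3, …
g: a_k = -2, -4, -4, -8/3, -4/3, -8/15, -8/45, …
Weyl lclm of L_f,L_g ⇒ L₀ (ord ≤ 3).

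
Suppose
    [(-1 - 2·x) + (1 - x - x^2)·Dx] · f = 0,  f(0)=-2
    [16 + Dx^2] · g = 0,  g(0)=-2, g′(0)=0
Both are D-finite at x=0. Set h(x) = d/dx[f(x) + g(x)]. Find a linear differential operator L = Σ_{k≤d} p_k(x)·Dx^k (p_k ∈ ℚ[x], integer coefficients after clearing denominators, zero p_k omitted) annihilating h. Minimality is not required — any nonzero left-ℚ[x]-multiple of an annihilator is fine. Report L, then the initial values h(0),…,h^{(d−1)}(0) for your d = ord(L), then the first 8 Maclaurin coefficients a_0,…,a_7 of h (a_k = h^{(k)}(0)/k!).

f: a_k = -2, -2, -4, -6, -10, -16, -26, -42, …
g: a_k = -2, 0, 16, 0, -64/3, 0, 512/45, 0, …
Weyl lclm of L_f,L_g ⇒ L₀ (ord ≤ 3).
h=h₀': d/dx-closure on L₀ ⇒ L.
L = (1472 + 2624·x + 2560·x^2 + 640·x^3 + 2240·x^4 + 2304·x^5 + 768·x^6) + (-272 - 112·x + 1008·x^2 - 160·x^3 - 800·x^4 + 576·x^5 + 896·x^6 + 256·x^7)·Dx + (92 + 164·x + 160·x^2 + 40·x^3 + 140·x^4 + 144·x^5 + 48·x^6)·Dx^2 + (-17 - 7·x + 63·x^2 - 10·x^3 - 50·x^4 + 36·x^5 + 56·x^6 + 16·x^7)·Dx^3  (order 3).
h: a_k = -2, 24, -18, -376/3, -80, -1316/15, -294, -179552/315, …
ICs: h(0) = -2, h′(0) = 24, h′′(0) = -36.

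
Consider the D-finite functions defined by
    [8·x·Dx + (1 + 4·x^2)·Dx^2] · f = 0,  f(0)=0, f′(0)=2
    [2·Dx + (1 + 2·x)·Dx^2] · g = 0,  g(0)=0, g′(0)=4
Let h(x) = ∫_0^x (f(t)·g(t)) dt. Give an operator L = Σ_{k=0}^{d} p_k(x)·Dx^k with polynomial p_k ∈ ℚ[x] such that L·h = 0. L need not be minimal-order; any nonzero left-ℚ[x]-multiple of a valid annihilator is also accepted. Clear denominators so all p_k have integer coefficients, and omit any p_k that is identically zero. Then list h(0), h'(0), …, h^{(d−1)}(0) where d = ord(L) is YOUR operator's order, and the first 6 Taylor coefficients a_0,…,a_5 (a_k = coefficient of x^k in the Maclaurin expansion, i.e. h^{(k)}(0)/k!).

f: a_k = 0, 2, 0, -8/3, 0, 32/5, …
g: a_k = 0, 4, -4, 16/3, -8, 64/5, …
f·g: L₀ = L_f ⊗_s L_g, ord ≤ 2·2.
Integrate: L := L₀·Dx.
L = (192 + 704·x + 2560·x^2 + 9984·x^3 + 15360·x^4 + 13312·x^5 + 4096·x^7)·Dx^2 + (72 + 992·x + 4928·x^2 + 15488·x^3 + 34816·x^4 + 47616·x^5 + 35840·x^6 + 6144·x^7 + 14336·x^8)·Dx^3 + (24 + 256·x + 1536·x^2 + 4992·x^3 + 11520·x^4 + 19968·x^5 + 24576·x^6 + 18432·x^7 + 6144·x^8 + 8192·x^9)·Dx^4 + (5 + 36·x + 148·x^2 + 448·x^3 + 1056·x^4 + 1920·x^5 + 2688·x^6 + 3072·x^7 + 2304·x^8 + 1024·x^9 + 1024·x^10)·Dx^5  (order 5).
h: a_k = 0, 0, 0, 8/3, -2, 0, …
ICs: h(0) = 0, h′(0) = 0, h′′(0) = 0, h′′′(0) = 16, h′′′′(0) = -48.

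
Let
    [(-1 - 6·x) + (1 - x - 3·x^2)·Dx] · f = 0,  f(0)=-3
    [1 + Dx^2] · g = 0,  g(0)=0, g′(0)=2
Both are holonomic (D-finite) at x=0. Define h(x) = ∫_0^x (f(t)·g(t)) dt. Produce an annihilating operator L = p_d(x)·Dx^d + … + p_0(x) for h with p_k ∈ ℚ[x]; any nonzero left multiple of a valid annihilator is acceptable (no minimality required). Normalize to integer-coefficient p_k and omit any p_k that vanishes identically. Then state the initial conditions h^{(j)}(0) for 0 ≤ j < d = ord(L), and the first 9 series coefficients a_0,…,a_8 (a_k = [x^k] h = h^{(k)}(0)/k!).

f: a_k = -3, -3, -12, -21, -57, -120, -291, -651, -1524, …
g: a_k = 0, 2, 0, -1/3, 0, 1/60, 0, -1/2520, 0, …
f·g: L₀ = L_f ⊗_s L_g, ord ≤ 1·2.
∫: right-multiply L₀ by Dx.
L = (5 + x + 3·x^2)·Dx + (2 + 12·x)·Dx^2 + (-1 + x + 3·x^2)·Dx^3  (order 3).
h: a_k = 0, 0, -3, -2, -23/4, -41/5, -2201/120, -4661/140, -473087/6720, …
ICs: h(0) = 0, h′(0) = 0, h′′(0) = -6.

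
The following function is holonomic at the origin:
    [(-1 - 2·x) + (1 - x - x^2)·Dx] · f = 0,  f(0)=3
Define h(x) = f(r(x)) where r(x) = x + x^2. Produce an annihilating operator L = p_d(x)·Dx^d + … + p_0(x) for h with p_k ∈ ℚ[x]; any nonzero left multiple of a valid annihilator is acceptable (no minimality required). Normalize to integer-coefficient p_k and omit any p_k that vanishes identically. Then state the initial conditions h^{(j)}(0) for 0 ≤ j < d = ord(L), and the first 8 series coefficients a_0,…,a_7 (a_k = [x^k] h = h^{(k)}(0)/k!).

L = (1 + 4·x + 6·x^2 + 4·x^3) + (-1 + x + 2·x^2 + 2·x^3 + x^4)·Dx  (order 1).
h: a_k = 3, 3, 9, 21, 48, 111, 258, 597, …
ICs: h(0) = 3.

f: a_k = 3, 3, 6, 9, 15, 24, 39, 63, …
Change of var in L_f (x↦r) gives L₀.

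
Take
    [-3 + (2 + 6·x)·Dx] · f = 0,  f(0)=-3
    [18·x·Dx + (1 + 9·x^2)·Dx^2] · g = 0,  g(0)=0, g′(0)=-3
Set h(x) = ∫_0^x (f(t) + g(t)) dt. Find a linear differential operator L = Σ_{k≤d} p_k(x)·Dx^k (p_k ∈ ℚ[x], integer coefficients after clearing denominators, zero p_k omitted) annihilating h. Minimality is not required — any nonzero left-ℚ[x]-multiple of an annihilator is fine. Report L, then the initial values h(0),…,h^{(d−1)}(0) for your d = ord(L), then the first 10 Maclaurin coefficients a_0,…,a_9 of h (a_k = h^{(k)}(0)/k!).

L = (-36 - 270·x + 972·x^2 + 1458·x^3)·Dx^2 + (-33 - 144·x + 270·x^2 + 3888·x^3 + 5103·x^4)·Dx^3 + (-2 + 18·x + 108·x^2 + 324·x^3 + 1134·x^4 + 1458·x^5)·Dx^4  (order 4).
h: a_k = 0, -3, -15/4, 9/8, 63/64, 243/128, -29241/2560, 6561/1024, 2963385/114688, 938223/32768, …
ICs: h(0) = 0, h′(0) = -3, h′′(0) = -15/2, h′′′(0) = 27/4.

f: a_k = -3, -9/2, 27/8, -81/16, 1215/128, -5103/256, 45927/1024, -216513/2048, 8444007/32768, -42220035/65536, …
g: a_k = 0, -3, 0, 9, 0, -243/5, 0, 2187/7, 0, -2187, …
Sum ⇒ L₀ = lclm(L_f,L_g) in ℚ(x)⟨Dx⟩.
Integrate: L := L₀·Dx.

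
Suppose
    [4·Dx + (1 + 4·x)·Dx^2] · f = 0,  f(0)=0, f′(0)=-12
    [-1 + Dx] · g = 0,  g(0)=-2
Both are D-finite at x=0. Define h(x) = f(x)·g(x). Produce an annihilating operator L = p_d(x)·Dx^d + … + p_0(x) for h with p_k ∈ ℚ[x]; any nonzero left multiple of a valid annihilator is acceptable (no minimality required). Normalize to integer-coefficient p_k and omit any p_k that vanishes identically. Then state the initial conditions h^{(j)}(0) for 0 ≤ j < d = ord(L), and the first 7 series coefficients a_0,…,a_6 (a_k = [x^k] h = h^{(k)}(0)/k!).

L = (-3 + 4·x) + (2 - 8·x)·Dx + (1 + 4·x)·Dx^2  (order 2).
h: a_k = 0, 24, -24, 92, -276, 4509/5, -9119/3, …
ICs: h(0) = 0, h′(0) = 24.

f: a_k = 0, -12, 24, -64, 192, -3072/5, 2048, …
g: a_k = -2, -2, -1, -1/3, -1/12, -1/60, -1/360, …
h₀=f·g: eliminate ⇒ L₀, order ≤ 2·1.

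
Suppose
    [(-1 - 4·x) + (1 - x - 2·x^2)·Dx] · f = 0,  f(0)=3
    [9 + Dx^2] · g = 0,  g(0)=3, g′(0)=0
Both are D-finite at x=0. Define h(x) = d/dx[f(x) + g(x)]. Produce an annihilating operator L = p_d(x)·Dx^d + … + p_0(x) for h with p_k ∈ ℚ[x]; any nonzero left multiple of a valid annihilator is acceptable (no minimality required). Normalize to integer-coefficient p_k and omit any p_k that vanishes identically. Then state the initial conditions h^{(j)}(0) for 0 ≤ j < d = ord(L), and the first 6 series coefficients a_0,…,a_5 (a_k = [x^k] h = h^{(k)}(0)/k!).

f: a_k = 3, 3, 9, 15, 33, 63, …
g: a_k = 3, 0, -27/2, 0, 81/8, 0, …
L₀ := lclm(L_f,L_g); ord L₀ ≤ 1+2.
Differentiate: ansatz ord ≤ ord L₀ ⇒ L.
L = (954 + 3600·x + 8154·x^2 + 4140·x^3 + 5760·x^4 + 3888·x^5 + 2592·x^6) + (-117 - 369·x + 585·x^2 + 747·x^3 + 90·x^4 + 828·x^5 + 1512·x^6 + 864·x^7)·Dx + (106 + 400·x + 906·x^2 + 460·x^3 + 640·x^4 + 432·x^5 + 288·x^6)·Dx^2 + (-13 - 41·x + 65·x^2 + 83·x^3 + 10·x^4 + 92·x^5 + 168·x^6 + 96·x^7)·Dx^3  (order 3).
h: a_k = 3, -9, 45, 345/2, 315, 30231/40, …
ICs: h(0) = 3, h′(0) = -9, h′′(0) = 90.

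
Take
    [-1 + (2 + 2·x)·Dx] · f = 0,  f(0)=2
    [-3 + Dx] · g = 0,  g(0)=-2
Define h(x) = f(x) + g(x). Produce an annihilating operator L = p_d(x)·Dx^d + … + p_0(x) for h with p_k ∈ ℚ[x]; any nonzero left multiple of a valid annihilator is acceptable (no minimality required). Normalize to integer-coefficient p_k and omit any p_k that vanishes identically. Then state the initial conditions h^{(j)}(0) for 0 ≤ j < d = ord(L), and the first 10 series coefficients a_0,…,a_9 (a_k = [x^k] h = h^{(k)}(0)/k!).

L = (21 + 18·x) + (-37 - 72·x - 36·x^2)·Dx + (10 + 22·x + 12·x^2)·Dx^2  (order 2).
h: a_k = 0, -5, -37/4, -71/8, -437/64, -2557/640, -5289/2560, -29949/35840, -201639/573440, -99391/1146880, …
ICs: h(0) = 0, h′(0) = -5.

f: a_k = 2, 1, -1/4, 1/8, -5/64, 7/128, -21/512, 33/1024, -429/16384, 715/32768, …
g: a_k = -2, -6, -9, -9, -27/4, -81/20, -81/40, -243/280, -729/2240, -243/2240, …
L₀ := lclm(L_f,L_g); ord L₀ ≤ 1+1.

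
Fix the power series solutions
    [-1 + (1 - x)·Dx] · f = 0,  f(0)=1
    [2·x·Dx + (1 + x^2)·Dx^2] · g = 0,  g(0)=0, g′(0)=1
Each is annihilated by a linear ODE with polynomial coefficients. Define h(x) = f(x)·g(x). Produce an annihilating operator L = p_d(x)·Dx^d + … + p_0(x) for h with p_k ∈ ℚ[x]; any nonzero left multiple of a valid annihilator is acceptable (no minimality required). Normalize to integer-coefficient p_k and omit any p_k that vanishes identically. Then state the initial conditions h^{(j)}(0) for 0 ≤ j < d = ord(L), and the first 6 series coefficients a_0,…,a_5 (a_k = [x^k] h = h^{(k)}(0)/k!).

f: a_k = 1, 1, 1, 1, 1, 1, …
g: a_k = 0, 1, 0, -1/3, 0, 1/5, …
f·g: L₀ = L_f ⊗_s L_g, ord ≤ 1·2.
L = 2·x + (2 - 2·x + 4·x^2)·Dx + (-1 + x - x^2 + x^3)·Dx^2  (order 2).
h: a_k = 0, 1, 1, 2/3, 2/3, 13/15, …
ICs: h(0) = 0, h′(0) = 1.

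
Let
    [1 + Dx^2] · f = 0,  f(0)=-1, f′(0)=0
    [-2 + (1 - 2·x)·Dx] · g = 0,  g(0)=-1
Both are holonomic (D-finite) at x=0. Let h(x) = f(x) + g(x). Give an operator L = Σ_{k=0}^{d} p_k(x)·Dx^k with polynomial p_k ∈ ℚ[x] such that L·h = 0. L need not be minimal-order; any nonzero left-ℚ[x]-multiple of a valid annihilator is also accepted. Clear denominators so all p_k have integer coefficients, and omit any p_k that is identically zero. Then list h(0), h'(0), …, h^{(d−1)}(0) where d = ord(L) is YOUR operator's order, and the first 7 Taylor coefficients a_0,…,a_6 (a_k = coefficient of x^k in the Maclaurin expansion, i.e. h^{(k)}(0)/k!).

f: a_k = -1, 0, 1/2, 0, -1/24, 0, 1/720, …
g: a_k = -1, -2, -4, -8, -16, -32, -64, …
Sum ⇒ L₀ = lclm(L_f,L_g) in ℚ(x)⟨Dx⟩.
L = (-50 + 8·x - 8·x^2) + (9 - 22·x + 12·x^2 - 8·x^3)·Dx + (-50 + 8·x - 8·x^2)·Dx^2 + (9 - 22·x + 12·x^2 - 8·x^3)·Dx^3  (order 3).
h: a_k = -2, -2, -7/2, -8, -385/24, -32, -46079/720, …
ICs: h(0) = -2, h′(0) = -2, h′′(0) = -7.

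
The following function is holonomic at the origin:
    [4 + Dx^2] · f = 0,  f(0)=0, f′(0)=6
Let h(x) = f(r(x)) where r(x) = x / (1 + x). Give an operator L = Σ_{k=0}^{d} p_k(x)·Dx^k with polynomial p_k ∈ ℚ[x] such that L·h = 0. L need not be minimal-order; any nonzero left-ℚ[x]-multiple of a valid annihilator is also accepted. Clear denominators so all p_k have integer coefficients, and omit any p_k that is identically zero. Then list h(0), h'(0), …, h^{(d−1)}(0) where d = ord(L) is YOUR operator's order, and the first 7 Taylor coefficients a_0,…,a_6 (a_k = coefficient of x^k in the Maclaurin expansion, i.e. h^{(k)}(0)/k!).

f: a_k = 0, 6, 0, -4, 0, 4/5, 0, …
Change of var in L_f (x↦r) gives L₀.
L = 4 + (2 + 6·x + 6·x^2 + 2·x^3)·Dx + (1 + 4·x + 6·x^2 + 4·x^3 + x^4)·Dx^2  (order 2).
h: a_k = 0, 6, -6, 2, 6, -86/5, 30, …
ICs: h(0) = 0, h′(0) = 6.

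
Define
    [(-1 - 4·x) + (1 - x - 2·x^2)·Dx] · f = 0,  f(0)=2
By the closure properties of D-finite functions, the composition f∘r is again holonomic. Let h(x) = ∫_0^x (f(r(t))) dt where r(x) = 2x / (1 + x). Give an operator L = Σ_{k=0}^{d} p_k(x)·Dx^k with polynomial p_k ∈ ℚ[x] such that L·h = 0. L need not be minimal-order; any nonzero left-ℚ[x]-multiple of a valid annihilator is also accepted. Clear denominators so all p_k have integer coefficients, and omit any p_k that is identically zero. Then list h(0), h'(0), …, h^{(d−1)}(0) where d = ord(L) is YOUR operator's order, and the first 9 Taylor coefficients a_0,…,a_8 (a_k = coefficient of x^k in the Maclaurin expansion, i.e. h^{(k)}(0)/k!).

f: a_k = 2, 2, 6, 10, 22, 42, 86, 170, 342, …
h₀=f(r): pull back L_f along r ⇒ L₀.
h=∫h₀ ⇒ L = L₀·Dx.
L = (2 + 18·x)·Dx + (-1 - x + 9·x^2 + 9·x^3)·Dx^2  (order 2).
h: a_k = 0, 2, 2, 20/3, 9, 36, 54, 1620/7, 729/2, …
ICs: h(0) = 0, h′(0) = 2.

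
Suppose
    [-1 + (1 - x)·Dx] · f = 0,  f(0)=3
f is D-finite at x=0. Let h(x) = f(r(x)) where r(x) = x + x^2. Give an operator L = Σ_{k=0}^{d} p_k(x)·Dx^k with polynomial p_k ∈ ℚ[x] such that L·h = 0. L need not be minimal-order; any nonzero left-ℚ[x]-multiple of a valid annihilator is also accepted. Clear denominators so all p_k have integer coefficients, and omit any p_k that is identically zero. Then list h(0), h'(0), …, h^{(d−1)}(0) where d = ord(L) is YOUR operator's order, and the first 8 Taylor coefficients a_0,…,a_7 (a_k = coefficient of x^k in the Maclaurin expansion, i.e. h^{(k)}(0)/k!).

L = (1 + 2·x) + (-1 + x + x^2)·Dx  (order 1).
h: a_k = 3, 3, 6, 9, 15, 24, 39, 63, …
ICs: h(0) = 3.

f: a_k = 3, 3, 3, 3, 3, 3, 3, 3, …
Substitute x→r, Dx→(1/r')Dx; clear ⇒ L₀.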